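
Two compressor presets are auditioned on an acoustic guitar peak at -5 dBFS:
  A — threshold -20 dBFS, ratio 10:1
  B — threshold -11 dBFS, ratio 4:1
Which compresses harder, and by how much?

A: 15 dB over, compressed to 1.5 dB over, so 13.5 dB of GR.
B: 6 dB over, compressed to 1.5 dB over, so 4.5 dB of GR.
A applies 9 dB more gain reduction.

A, by 9 dB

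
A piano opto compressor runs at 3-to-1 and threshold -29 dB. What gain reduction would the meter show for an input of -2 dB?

18 dB

-2 dB exceeds the threshold by 27 dB.
At 3:1, output sits 27/3 = 9 dB above threshold.
So the signal is attenuated by 27 − 9 = 18 dB.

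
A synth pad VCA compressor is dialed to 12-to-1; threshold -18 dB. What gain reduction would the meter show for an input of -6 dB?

-6 dB exceeds the threshold by 12 dB.
At 12:1, output sits 12/12 = 1 dB above threshold.
GR = overshoot in − overshoot out = 12 − 1 = 11 dB.

11 dB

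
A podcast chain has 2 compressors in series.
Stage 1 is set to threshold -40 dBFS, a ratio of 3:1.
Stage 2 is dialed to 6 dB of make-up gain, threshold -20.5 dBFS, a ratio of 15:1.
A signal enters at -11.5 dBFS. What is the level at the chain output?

-24.5 dBFS

Stage 1: overshoot 28.5 dB → 28.5/3 = 9.5 dB → -30.5 dBFS.
Stage 2: below threshold (-30.5 ≤ -20.5); passes unchanged; make-up brings it to -24.5 dBFS.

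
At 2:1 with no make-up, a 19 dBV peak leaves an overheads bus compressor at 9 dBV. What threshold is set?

Let T be the threshold. Output overshoot = (input overshoot)/R, so 9 − T = (19 − T)/2.
2·(9 − T) = 19 − T → 1·T = 18 − 19 = -1.
T = -1/1 = -1 dBV.

-1 dBV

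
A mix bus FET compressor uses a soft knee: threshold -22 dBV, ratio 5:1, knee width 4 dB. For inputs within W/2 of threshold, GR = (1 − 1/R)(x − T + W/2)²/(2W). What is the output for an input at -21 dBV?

x − T + W/2 = -21 − (-22) + 2 = 3.
GR = (1 − 1/5) × 3² / 8 = 0.8 × 9 / 8 = 0.9 dB.
Output = -21 − 0.9 = -21.9 dBV.

-21.9 dBV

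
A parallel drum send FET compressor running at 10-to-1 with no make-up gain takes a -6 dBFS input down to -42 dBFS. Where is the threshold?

-46 dBFS

Gain reduction = -6 − (-42) = 36 dB; output overshoot = GR / (R − 1) = 36 / 9 = 4 dB.
Threshold = output − output overshoot = -42 − 4 = -46 dBFS.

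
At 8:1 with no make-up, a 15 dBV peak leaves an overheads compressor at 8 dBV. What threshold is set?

Input is 8 dB above T (since output overshoot × R = input overshoot: (8 − T)·8 = 15 − T gives T = 7 dBV).
Check: 7 + (15 − 7)/8 = 7 + 1 = 8 dBV. ✓

7 dBV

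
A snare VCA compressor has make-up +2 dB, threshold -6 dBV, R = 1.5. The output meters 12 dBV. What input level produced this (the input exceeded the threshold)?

Before make-up, the level was 12 − 2 = 10 dBV.
Post-compression overshoot = 10 − (-6) = 16 dB.
Undo the ratio: input overshoot = 16 × 1.5 = 24 dB, giving input = 18 dBV.

18 dBV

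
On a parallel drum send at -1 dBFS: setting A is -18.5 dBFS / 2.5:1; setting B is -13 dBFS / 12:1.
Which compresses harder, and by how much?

A: overshoot 17.5 dB → output overshoot 7 dB → GR 10.5 dB.
B: overshoot 12 dB → output overshoot 1 dB → GR 11 dB.
B applies 0.5 dB more gain reduction.

B, by 0.5 dB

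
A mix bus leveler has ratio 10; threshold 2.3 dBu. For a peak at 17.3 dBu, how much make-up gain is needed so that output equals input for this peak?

13.5 dB

Overshoot 15 dB → 15/10 = 1.5 dB after compression, so the compressed level is 2.3 + 1.5 = 3.8 dBu.
Make-up = target − compressed = 17.3 − 3.8 = 13.5 dB.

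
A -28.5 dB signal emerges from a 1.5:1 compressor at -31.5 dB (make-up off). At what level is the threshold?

-37.5 dB

Input is 9 dB above T (since output overshoot × R = input overshoot: (-31.5 − T)·1.5 = -28.5 − T gives T = -37.5 dB).
Check: -37.5 + (-28.5 − (-37.5))/1.5 = -37.5 + 6 = -31.5 dB. ✓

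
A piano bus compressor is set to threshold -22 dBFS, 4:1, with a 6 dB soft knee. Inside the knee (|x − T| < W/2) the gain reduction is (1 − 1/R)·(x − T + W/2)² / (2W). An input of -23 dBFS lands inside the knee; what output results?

x − T + W/2 = -23 − (-22) + 3 = 2.
GR = (1 − 1/4) × 2² / 12 = 0.75 × 4 / 12 = 0.25 dB.
Output = -23 − 0.25 = -23.25 dBFS.

-23.25 dBFS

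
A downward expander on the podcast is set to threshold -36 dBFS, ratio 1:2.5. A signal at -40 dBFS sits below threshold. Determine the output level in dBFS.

-46 dBFS

Below threshold, a 1:2.5 expander applies gain = (2.5−1)×(T − x) of attenuation.
(2.5−1) × 4 = 6 dB, so output = -40 − 6 = -46 dBFS.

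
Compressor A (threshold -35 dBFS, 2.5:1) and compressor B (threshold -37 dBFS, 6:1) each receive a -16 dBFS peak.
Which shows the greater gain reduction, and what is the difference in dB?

B, by 6.1 dB

A: GR = 19 − 19/2.5 = 11.4 dB.
B: GR = 21 − 21/6 = 17.5 dB.
B applies 6.1 dB more gain reduction.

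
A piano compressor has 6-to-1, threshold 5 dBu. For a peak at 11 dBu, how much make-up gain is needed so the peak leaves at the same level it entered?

The peak compresses to 5 + 6/6 = 6 dBu.
To reach 11 dBu requires 11 − 6 = 5 dB of make-up.

5 dB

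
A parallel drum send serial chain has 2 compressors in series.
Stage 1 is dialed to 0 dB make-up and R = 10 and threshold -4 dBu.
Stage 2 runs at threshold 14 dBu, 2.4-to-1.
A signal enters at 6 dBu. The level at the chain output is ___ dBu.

-3 dBu

Stage 1: 10 dB above -4 dBu, reduced 10:1 to 1 dB above → -3 dBu.
Stage 2: -3 dBu is at or below the 14 dBu threshold — no compression; output -3 dBu.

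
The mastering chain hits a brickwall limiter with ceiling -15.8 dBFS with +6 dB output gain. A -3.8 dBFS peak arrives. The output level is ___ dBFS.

-9.8 dBFS

The limiter clamps the peak to its -15.8 dBFS ceiling.
Output gain then adds 6 dB: -15.8 + 6 = -9.8 dBFS.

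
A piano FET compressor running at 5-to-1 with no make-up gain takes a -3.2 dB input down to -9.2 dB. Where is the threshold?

-10.7 dB

Let T be the threshold. Output overshoot = (input overshoot)/R, so -9.2 − T = (-3.2 − T)/5.
5·(-9.2 − T) = -3.2 − T → 4·T = -46 − (-3.2) = -42.8.
T = -42.8/4 = -10.7 dB.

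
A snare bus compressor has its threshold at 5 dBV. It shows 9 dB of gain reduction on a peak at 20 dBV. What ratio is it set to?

2.5:1

Input overshoot = 20 − 5 = 15 dB.
Output overshoot = 15 − 9 = 6 dB.
Ratio = input overshoot / output overshoot = 15 / 6 = 2.5.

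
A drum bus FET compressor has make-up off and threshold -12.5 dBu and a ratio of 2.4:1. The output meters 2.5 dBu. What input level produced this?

That's 15 dB above the -12.5 dBu threshold.
Input overshoot = R × output overshoot = 36 dB → input = -12.5 + 36 = 23.5 dBu.

23.5 dBu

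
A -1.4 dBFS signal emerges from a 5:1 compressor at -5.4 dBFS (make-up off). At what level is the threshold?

-6.4 dBFS

Let T be the threshold. Output overshoot = (input overshoot)/R, so -5.4 − T = (-1.4 − T)/5.
5·(-5.4 − T) = -1.4 − T → 4·T = -27 − (-1.4) = -25.6.
T = -25.6/4 = -6.4 dBFS.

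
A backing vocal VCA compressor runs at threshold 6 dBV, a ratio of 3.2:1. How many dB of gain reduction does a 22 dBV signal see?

11 dB

22 dBV exceeds the threshold by 16 dB.
After 3.2:1 compression the overshoot becomes 16/3.2 = 5 dB.
Gain reduction = 16 − 5 = 11 dB.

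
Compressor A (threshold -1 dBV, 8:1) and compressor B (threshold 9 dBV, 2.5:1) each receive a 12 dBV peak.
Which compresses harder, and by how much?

A: overshoot 13 dB → output overshoot 1.625 dB → GR 11.375 dB.
B: overshoot 3 dB → output overshoot 1.2 dB → GR 1.8 dB.
A reduces 9.575 dB more.

A, by 9.575 dB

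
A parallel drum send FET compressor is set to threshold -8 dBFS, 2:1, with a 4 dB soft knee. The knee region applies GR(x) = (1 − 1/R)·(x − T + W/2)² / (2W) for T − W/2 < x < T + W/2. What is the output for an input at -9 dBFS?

x − T + W/2 = -9 − (-8) + 2 = 1.
GR = (1 − 1/2) × 1² / 8 = 0.5 × 1 / 8 = 0.0625 dB.
Output = -9 − 0.0625 = -9.0625 dBFS.

-9.0625 dBFS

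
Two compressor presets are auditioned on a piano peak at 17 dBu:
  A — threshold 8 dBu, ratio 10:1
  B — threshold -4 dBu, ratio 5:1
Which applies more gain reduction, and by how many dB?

B, by 8.7 dB

A: overshoot 9 dB → output overshoot 0.9 dB → GR 8.1 dB.
B: overshoot 21 dB → output overshoot 4.2 dB → GR 16.8 dB.
Difference: 8.7 dB in favour of B.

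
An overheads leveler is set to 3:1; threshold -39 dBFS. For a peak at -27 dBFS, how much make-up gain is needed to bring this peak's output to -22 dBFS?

13 dB

The peak compresses to -39 + 12/3 = -35 dBFS.
To reach -22 dBFS requires -22 − (-35) = 13 dB of make-up.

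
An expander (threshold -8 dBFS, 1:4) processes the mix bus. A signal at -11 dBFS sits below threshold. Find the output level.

-20 dBFS

Below threshold, a 1:4 expander applies gain = (4−1)×(T − x) of attenuation.
(4−1) × 3 = 9 dB, so output = -11 − 9 = -20 dBFS.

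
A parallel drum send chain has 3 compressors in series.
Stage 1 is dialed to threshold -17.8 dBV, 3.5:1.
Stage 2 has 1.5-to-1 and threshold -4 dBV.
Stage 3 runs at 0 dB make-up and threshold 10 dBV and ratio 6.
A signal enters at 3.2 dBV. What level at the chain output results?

Stage 1: 3.2 dBV is 21 dB over -17.8 dBV; at 3.5:1 that becomes 6 dB over, giving -11.8 dBV.
Stage 2: -11.8 dBV is at or below the -4 dBV threshold — no compression; output -11.8 dBV.
Stage 3: -11.8 dBV ≤ 10 dBV, so stage 3 doesn't engage; output -11.8 dBV.

-11.8 dBV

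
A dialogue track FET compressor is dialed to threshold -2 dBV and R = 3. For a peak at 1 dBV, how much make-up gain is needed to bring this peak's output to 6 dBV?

7 dB

Overshoot 3 dB → 3/3 = 1 dB after compression, so the compressed level is -2 + 1 = -1 dBV.
Make-up = target − compressed = 6 − (-1) = 7 dB.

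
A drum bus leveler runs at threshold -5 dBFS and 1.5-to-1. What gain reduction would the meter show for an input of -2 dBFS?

1 dB

-2 dBFS exceeds the threshold by 3 dB.
At 1.5:1, output sits 3/1.5 = 2 dB above threshold.
GR = overshoot in − overshoot out = 3 − 2 = 1 dB.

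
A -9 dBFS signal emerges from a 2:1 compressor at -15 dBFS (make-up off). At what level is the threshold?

Let T be the threshold. Output overshoot = (input overshoot)/R, so -15 − T = (-9 − T)/2.
2·(-15 − T) = -9 − T → 1·T = -30 − (-9) = -21.
T = -21/1 = -21 dBFS.

-21 dBFS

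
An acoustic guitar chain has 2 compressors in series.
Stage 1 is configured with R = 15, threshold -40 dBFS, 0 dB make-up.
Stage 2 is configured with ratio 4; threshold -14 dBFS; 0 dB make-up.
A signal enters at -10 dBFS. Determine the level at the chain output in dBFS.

Stage 1: 30 dB above -40 dBFS, reduced 15:1 to 2 dB above → -38 dBFS.
Stage 2: -38 dBFS ≤ -14 dBFS, so stage 2 doesn't engage; output -38 dBFS.

-38 dBFS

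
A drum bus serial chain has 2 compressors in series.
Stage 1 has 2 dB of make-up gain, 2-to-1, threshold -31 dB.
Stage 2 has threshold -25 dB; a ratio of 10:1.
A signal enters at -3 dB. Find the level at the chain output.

-24 dB

Stage 1: 28 dB above -31 dB, reduced 2:1 to 14 dB above → -17 dB; +2 dB make-up → -15 dB.
Stage 2: overshoot 10 dB → 10/10 = 1 dB → -24 dB.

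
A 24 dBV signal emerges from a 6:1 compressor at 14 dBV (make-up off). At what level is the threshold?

12 dBV

Let T be the threshold. Output overshoot = (input overshoot)/R, so 14 − T = (24 − T)/6.
6·(14 − T) = 24 − T → 5·T = 84 − 24 = 60.
T = 60/5 = 12 dBV.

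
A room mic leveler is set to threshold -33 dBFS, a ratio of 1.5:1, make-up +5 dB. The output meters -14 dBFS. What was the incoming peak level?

-12 dBFS

Stripping the +5 dB make-up gives -19 dBFS at the gain stage.
The compressed level sits -19 − (-33) = 14 dB over threshold.
Undo the ratio: input overshoot = 14 × 1.5 = 21 dB, giving input = -12 dBFS.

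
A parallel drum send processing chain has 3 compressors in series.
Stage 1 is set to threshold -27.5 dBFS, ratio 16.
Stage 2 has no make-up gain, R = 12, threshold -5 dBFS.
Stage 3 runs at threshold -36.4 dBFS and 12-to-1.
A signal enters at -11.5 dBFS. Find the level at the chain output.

-35.575 dBFS

Stage 1: -11.5 dBFS is 16 dB over -27.5 dBFS; at 16:1 that becomes 1 dB over, giving -26.5 dBFS.
Stage 2: -26.5 dBFS ≤ -5 dBFS, so stage 2 doesn't engage; output -26.5 dBFS.
Stage 3: 9.9 dB above -36.4 dBFS, reduced 12:1 to 0.825 dB above → -35.575 dBFS.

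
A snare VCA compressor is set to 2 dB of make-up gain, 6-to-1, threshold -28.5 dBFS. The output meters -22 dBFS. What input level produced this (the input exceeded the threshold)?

-1.5 dBFS

Remove make-up: -22 − 2 = -24 dBFS.
The compressed level sits -24 − (-28.5) = 4.5 dB over threshold.
Input overshoot = R × output overshoot = 27 dB → input = -28.5 + 27 = -1.5 dBFS.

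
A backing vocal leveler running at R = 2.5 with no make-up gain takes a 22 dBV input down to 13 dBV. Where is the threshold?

Let T be the threshold. Output overshoot = (input overshoot)/R, so 13 − T = (22 − T)/2.5.
2.5·(13 − T) = 22 − T → 1.5·T = 32.5 − 22 = 10.5.
T = 10.5/1.5 = 7 dBV.

7 dBV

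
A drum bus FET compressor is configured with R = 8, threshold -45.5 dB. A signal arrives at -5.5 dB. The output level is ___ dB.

The input is 40 dB above the -45.5 dB threshold.
The 40 dB excess becomes 5 dB after 8:1 reduction.
That puts the output at -40.5 dB.

-40.5 dB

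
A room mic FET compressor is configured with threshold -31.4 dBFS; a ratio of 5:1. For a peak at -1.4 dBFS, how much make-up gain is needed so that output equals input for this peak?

Without make-up, output = threshold + overshoot/5 = -31.4 + 6 = -25.4 dBFS.
Gap to target: 24 dB.

24 dB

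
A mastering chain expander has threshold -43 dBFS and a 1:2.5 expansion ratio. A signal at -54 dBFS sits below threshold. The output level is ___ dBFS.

-70.5 dBFS

Undershoot = (-43) − (-54) = 11 dB.
At 1:2.5, that expands to 27.5 dB under threshold.
Output = -43 − 27.5 = -70.5 dBFS.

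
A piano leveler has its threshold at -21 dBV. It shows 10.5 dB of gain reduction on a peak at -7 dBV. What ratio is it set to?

4:1

Input overshoot = -7 − (-21) = 14 dB.
Output overshoot = 14 − 10.5 = 3.5 dB.
Ratio = input overshoot / output overshoot = 14 / 3.5 = 4.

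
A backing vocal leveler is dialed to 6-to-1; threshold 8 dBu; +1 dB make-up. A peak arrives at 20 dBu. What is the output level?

11 dBu

20 dBu sits 12 dB over threshold.
6:1 compression reduces that to 12/6 = 2 dB over.
So the level is 8 + 2 = 10 dBu; make-up adds 1 dB, giving 11 dBu.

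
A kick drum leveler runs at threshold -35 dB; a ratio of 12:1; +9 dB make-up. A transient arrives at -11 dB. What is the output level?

-24 dB

The input is 24 dB above the -35 dB threshold.
12:1 compression reduces that to 24/12 = 2 dB over.
That puts the output at -33 dB; make-up adds 9 dB, giving -24 dB.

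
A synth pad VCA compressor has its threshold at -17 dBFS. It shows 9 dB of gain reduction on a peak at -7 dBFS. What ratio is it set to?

10:1

Input overshoot = -7 − (-17) = 10 dB.
Output overshoot = 10 − 9 = 1 dB.
Ratio = input overshoot / output overshoot = 10 / 1 = 10.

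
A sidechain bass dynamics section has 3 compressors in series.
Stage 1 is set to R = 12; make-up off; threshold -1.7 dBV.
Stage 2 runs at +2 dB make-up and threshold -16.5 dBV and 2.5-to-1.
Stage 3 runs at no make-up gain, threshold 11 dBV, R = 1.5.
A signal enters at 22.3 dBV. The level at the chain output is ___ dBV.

Stage 1: 24 dB above -1.7 dBV, reduced 12:1 to 2 dB above → 0.3 dBV.
Stage 2: 16.8 dB above -16.5 dBV, reduced 2.5:1 to 6.72 dB above → -9.78 dBV; +2 dB make-up → -7.78 dBV.
Stage 3: -7.78 dBV is at or below the 11 dBV threshold — no compression; output -7.78 dBV.

-7.78 dBV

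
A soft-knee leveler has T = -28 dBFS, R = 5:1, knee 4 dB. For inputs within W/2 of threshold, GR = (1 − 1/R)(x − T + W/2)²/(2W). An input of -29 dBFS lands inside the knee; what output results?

-29.1 dBFS

x − T + W/2 = -29 − (-28) + 2 = 1.
GR = (1 − 1/5) × 1² / 8 = 0.8 × 1 / 8 = 0.1 dB.
Output = -29 − 0.1 = -29.1 dBFS.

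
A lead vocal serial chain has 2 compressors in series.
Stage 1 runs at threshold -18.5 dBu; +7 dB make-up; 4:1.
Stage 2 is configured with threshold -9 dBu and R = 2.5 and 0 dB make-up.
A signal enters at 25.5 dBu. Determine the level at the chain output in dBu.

-5.6 dBu

Stage 1: 25.5 dBu is 44 dB over -18.5 dBu; at 4:1 that becomes 11 dB over, giving -7.5 dBu; +7 dB make-up → -0.5 dBu.
Stage 2: overshoot 8.5 dB → 8.5/2.5 = 3.4 dB → -5.6 dBu.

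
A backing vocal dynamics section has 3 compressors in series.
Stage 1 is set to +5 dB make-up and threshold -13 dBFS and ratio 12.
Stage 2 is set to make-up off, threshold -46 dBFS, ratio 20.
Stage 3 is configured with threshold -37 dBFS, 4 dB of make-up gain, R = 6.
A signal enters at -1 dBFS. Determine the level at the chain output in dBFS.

Stage 1: overshoot 12 dB → 12/12 = 1 dB → -12 dBFS; +5 dB make-up → -7 dBFS.
Stage 2: 39 dB above -46 dBFS, reduced 20:1 to 1.95 dB above → -44.05 dBFS.
Stage 3: below threshold (-44.05 ≤ -37); passes unchanged; make-up brings it to -40.05 dBFS.

-40.05 dBFS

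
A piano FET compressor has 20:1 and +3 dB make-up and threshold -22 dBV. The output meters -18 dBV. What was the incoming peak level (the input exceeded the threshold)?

-2 dBV

Remove make-up: -18 − 3 = -21 dBV.
That's 1 dB above the -22 dBV threshold.
Undo the ratio: input overshoot = 1 × 20 = 20 dB, giving input = -2 dBV.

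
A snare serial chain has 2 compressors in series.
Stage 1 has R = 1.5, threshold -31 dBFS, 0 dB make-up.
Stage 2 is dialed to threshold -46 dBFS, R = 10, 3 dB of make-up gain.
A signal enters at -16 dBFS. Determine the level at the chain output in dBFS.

Stage 1: overshoot 15 dB → 15/1.5 = 10 dB → -21 dBFS.
Stage 2: -21 dBFS is 25 dB over -46 dBFS; at 10:1 that becomes 2.5 dB over, giving -43.5 dBFS; +3 dB make-up → -40.5 dBFS.

-40.5 dBFS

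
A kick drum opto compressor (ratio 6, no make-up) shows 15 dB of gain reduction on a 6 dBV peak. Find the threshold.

Gain reduction = 6 − (-9) = 15 dB; output overshoot = GR / (R − 1) = 15 / 5 = 3 dB.
Threshold = output − output overshoot = -9 − 3 = -12 dBV.

-12 dBV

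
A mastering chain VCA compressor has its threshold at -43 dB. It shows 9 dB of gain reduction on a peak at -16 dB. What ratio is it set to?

Input overshoot = -16 − (-43) = 27 dB.
Output overshoot = 27 − 9 = 18 dB.
Ratio = input overshoot / output overshoot = 27 / 18 = 1.5.

1.5:1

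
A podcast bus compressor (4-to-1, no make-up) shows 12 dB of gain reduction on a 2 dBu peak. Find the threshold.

Let T be the threshold. Output overshoot = (input overshoot)/R, so -10 − T = (2 − T)/4.
4·(-10 − T) = 2 − T → 3·T = -40 − 2 = -42.
T = -42/3 = -14 dBu.

-14 dBu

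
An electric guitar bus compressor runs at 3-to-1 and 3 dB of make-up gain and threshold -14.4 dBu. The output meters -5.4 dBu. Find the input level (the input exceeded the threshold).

Stripping the +3 dB make-up gives -8.4 dBu at the gain stage.
The compressed level sits -8.4 − (-14.4) = 6 dB over threshold.
Before 3:1 compression the overshoot was 6 × 3 = 18 dB, so input = -14.4 + 18 = 3.6 dBu.

3.6 dBu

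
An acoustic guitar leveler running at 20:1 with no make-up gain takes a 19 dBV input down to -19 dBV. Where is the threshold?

Gain reduction = 19 − (-19) = 38 dB; output overshoot = GR / (R − 1) = 38 / 19 = 2 dB.
Threshold = output − output overshoot = -19 − 2 = -21 dBV.

-21 dBV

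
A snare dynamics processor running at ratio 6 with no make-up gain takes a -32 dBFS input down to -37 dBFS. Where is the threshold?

-38 dBFS

Input is 6 dB above T (since output overshoot × R = input overshoot: (-37 − T)·6 = -32 − T gives T = -38 dBFS).
Check: -38 + (-32 − (-38))/6 = -38 + 1 = -37 dBFS. ✓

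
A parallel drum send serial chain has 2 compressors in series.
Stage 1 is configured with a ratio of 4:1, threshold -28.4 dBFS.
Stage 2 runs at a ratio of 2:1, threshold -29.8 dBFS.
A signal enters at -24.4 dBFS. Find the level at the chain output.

-28.6 dBFS

Stage 1: 4 dB above -28.4 dBFS, reduced 4:1 to 1 dB above → -27.4 dBFS.
Stage 2: overshoot 2.4 dB → 2.4/2 = 1.2 dB → -28.6 dBFS.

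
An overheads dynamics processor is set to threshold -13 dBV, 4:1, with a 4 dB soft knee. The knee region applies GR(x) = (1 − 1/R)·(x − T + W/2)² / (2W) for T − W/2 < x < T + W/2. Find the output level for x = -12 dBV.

x − T + W/2 = -12 − (-13) + 2 = 3.
GR = (1 − 1/4) × 3² / 8 = 0.75 × 9 / 8 = 0.84375 dB.
Output = -12 − 0.84375 = -12.84375 dBV.

-12.84375 dBV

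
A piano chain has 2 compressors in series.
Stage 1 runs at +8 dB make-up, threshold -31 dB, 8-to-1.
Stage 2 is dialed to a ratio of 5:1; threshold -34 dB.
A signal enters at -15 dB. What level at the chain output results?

-31.4 dB

Stage 1: 16 dB above -31 dB, reduced 8:1 to 2 dB above → -29 dB; +8 dB make-up → -21 dB.
Stage 2: -21 dB is 13 dB over -34 dB; at 5:1 that becomes 2.6 dB over, giving -31.4 dB.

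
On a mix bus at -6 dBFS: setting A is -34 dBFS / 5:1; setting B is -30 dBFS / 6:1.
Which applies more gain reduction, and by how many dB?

A: GR = 28 − 28/5 = 22.4 dB.
B: GR = 24 − 24/6 = 20 dB.
A applies 2.4 dB more gain reduction.

A, by 2.4 dB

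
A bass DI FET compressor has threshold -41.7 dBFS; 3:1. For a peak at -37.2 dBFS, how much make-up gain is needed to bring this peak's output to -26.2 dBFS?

14 dB

The peak compresses to -41.7 + 4.5/3 = -40.2 dBFS.
To reach -26.2 dBFS requires -26.2 − (-40.2) = 14 dB of make-up.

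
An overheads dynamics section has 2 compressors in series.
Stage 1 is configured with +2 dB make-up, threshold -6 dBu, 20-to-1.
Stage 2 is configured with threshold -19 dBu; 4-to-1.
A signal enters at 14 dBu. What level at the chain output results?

Stage 1: 20 dB above -6 dBu, reduced 20:1 to 1 dB above → -5 dBu; +2 dB make-up → -3 dBu.
Stage 2: 16 dB above -19 dBu, reduced 4:1 to 4 dB above → -15 dBu.

-15 dBu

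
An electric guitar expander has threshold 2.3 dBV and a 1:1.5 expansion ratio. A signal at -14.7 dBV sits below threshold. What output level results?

-23.2 dBV

Below threshold, a 1:1.5 expander applies gain = (1.5−1)×(T − x) of attenuation.
(1.5−1) × 17 = 8.5 dB, so output = -14.7 − 8.5 = -23.2 dBV.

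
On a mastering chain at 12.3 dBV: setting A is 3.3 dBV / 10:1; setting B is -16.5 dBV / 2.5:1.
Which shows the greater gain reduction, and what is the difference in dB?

B, by 9.18 dB

A: 9 dB over, compressed to 0.9 dB over, so 8.1 dB of GR.
B: 28.8 dB over, compressed to 11.52 dB over, so 17.28 dB of GR.
B applies 9.18 dB more gain reduction.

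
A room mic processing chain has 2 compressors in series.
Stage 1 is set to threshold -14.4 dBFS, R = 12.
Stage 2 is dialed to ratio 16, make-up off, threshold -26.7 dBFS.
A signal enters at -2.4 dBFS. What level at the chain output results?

-25.86875 dBFS

Stage 1: 12 dB above -14.4 dBFS, reduced 12:1 to 1 dB above → -13.4 dBFS.
Stage 2: overshoot 13.3 dB → 13.3/16 = 0.83125 dB → -25.86875 dBFS.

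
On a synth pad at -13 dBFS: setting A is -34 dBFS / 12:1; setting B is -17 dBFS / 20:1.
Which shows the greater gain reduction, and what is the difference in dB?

A: overshoot 21 dB → output overshoot 1.75 dB → GR 19.25 dB.
B: overshoot 4 dB → output overshoot 0.2 dB → GR 3.8 dB.
A applies 15.45 dB more gain reduction.

A, by 15.45 dB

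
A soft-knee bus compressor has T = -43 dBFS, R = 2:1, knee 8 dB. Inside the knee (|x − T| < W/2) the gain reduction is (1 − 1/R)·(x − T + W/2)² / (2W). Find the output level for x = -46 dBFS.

x − T + W/2 = -46 − (-43) + 4 = 1.
GR = (1 − 1/2) × 1² / 16 = 0.5 × 1 / 16 = 0.03125 dB.
Output = -46 − 0.03125 = -46.03125 dBFS.

-46.03125 dBFS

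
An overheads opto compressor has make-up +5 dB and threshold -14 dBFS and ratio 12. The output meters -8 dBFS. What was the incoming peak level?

Before make-up, the level was -8 − 5 = -13 dBFS.
That's 1 dB above the -14 dBFS threshold.
Input overshoot = R × output overshoot = 12 dB → input = -14 + 12 = -2 dBFS.

-2 dBFS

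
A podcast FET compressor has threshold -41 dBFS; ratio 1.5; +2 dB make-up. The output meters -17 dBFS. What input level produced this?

Stripping the +2 dB make-up gives -19 dBFS at the gain stage.
That's 22 dB above the -41 dBFS threshold.
Undo the ratio: input overshoot = 22 × 1.5 = 33 dB, giving input = -8 dBFS.

-8 dBFS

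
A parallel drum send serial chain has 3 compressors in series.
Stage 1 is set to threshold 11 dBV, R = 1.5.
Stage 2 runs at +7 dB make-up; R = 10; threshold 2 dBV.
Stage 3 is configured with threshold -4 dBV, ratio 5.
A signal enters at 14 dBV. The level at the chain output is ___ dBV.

Stage 1: 3 dB above 11 dBV, reduced 1.5:1 to 2 dB above → 13 dBV.
Stage 2: overshoot 11 dB → 11/10 = 1.1 dB → 3.1 dBV; +7 dB make-up → 10.1 dBV.
Stage 3: 14.1 dB above -4 dBV, reduced 5:1 to 2.82 dB above → -1.18 dBV.

-1.18 dBV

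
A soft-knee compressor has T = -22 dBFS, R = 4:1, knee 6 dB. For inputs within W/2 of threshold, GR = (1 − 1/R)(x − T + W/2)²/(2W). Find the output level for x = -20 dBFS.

-21.5625 dBFS

x − T + W/2 = -20 − (-22) + 3 = 5.
GR = (1 − 1/4) × 5² / 12 = 0.75 × 25 / 12 = 1.5625 dB.
Output = -20 − 1.5625 = -21.5625 dBFS.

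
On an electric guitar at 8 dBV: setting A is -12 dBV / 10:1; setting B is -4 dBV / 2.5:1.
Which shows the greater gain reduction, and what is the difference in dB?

A, by 10.8 dB

A: overshoot 20 dB → output overshoot 2 dB → GR 18 dB.
B: overshoot 12 dB → output overshoot 4.8 dB → GR 7.2 dB.
A reduces 10.8 dB more.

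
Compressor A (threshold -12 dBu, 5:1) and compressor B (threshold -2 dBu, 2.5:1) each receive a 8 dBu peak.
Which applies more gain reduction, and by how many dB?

A: overshoot 20 dB → output overshoot 4 dB → GR 16 dB.
B: overshoot 10 dB → output overshoot 4 dB → GR 6 dB.
A applies 10 dB more gain reduction.

A, by 10 dB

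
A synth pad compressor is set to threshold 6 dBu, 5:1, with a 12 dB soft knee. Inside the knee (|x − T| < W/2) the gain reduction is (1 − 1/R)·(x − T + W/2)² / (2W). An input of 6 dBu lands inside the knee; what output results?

x − T + W/2 = 6 − 6 + 6 = 6.
GR = (1 − 1/5) × 6² / 24 = 0.8 × 36 / 24 = 1.2 dB.
Output = 6 − 1.2 = 4.8 dBu.

4.8 dBu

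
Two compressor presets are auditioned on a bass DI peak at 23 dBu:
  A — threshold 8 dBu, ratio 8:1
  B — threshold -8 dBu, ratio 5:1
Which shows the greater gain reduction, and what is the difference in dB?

A: GR = 15 − 15/8 = 13.125 dB.
B: GR = 31 − 31/5 = 24.8 dB.
B applies 11.675 dB more gain reduction.

B, by 11.675 dB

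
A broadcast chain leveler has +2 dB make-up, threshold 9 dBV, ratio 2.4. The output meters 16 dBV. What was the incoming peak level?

21 dBV

Stripping the +2 dB make-up gives 14 dBV at the gain stage.
Post-compression overshoot = 14 − 9 = 5 dB.
Input overshoot = R × output overshoot = 12 dB → input = 9 + 12 = 21 dBV.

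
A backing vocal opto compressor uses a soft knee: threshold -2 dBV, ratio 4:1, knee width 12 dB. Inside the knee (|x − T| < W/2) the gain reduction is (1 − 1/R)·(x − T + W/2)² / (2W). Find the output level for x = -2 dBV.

x − T + W/2 = -2 − (-2) + 6 = 6.
GR = (1 − 1/4) × 6² / 24 = 0.75 × 36 / 24 = 1.125 dB.
Output = -2 − 1.125 = -3.125 dBV.

-3.125 dBV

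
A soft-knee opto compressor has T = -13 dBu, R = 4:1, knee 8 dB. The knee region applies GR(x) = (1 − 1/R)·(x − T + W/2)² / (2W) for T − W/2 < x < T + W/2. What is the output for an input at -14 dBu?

x − T + W/2 = -14 − (-13) + 4 = 3.
GR = (1 − 1/4) × 3² / 16 = 0.75 × 9 / 16 = 0.421875 dB.
Output = -14 − 0.421875 = -14.421875 dBu.

-14.421875 dBu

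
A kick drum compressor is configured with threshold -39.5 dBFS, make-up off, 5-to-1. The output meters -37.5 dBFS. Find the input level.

Post-compression overshoot = -37.5 − (-39.5) = 2 dB.
Input overshoot = R × output overshoot = 10 dB → input = -39.5 + 10 = -29.5 dBFS.

-29.5 dBFS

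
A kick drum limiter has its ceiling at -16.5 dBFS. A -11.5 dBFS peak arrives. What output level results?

-16.5 dBFS

At ∞:1, everything above -16.5 dBFS is held at the ceiling.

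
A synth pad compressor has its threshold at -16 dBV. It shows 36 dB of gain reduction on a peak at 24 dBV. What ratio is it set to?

Input overshoot = 24 − (-16) = 40 dB.
Output overshoot = 40 − 36 = 4 dB.
Ratio = input overshoot / output overshoot = 40 / 4 = 10.

10:1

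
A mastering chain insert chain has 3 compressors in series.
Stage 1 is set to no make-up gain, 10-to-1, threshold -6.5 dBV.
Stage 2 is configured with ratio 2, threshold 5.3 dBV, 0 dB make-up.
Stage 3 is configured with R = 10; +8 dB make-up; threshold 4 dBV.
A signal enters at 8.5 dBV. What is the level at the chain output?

3 dBV

Stage 1: 8.5 dBV is 15 dB over -6.5 dBV; at 10:1 that becomes 1.5 dB over, giving -5 dBV.
Stage 2: -5 dBV ≤ 5.3 dBV, so stage 2 doesn't engage; output -5 dBV.
Stage 3: below threshold (-5 ≤ 4); passes unchanged; make-up brings it to 3 dBV.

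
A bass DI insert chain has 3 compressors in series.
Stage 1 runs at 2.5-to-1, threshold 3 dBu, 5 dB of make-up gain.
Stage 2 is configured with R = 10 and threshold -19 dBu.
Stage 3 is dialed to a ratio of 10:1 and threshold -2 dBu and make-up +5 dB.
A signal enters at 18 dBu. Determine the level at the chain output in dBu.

Stage 1: 18 dBu is 15 dB over 3 dBu; at 2.5:1 that becomes 6 dB over, giving 9 dBu; +5 dB make-up → 14 dBu.
Stage 2: overshoot 33 dB → 33/10 = 3.3 dB → -15.7 dBu.
Stage 3: below threshold (-15.7 ≤ -2); passes unchanged; make-up brings it to -10.7 dBu.

-10.7 dBu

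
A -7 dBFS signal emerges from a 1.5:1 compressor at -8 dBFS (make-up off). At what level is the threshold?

Let T be the threshold. Output overshoot = (input overshoot)/R, so -8 − T = (-7 − T)/1.5.
1.5·(-8 − T) = -7 − T → 0.5·T = -12 − (-7) = -5.
T = -5/0.5 = -10 dBFS.

-10 dBFS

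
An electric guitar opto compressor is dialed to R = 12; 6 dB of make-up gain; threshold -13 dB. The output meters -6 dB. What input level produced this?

-1 dB

Remove make-up: -6 − 6 = -12 dB.
That's 1 dB above the -13 dB threshold.
Before 12:1 compression the overshoot was 1 × 12 = 12 dB, so input = -13 + 12 = -1 dB.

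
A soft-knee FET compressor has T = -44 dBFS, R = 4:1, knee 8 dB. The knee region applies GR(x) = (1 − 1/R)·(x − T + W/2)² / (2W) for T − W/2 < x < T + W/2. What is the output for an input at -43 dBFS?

x − T + W/2 = -43 − (-44) + 4 = 5.
GR = (1 − 1/4) × 5² / 16 = 0.75 × 25 / 16 = 1.171875 dB.
Output = -43 − 1.171875 = -44.171875 dBFS.

-44.171875 dBFS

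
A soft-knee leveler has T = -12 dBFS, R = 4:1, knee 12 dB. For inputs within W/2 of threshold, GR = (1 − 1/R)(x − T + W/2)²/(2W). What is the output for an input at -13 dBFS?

x − T + W/2 = -13 − (-12) + 6 = 5.
GR = (1 − 1/4) × 5² / 24 = 0.75 × 25 / 24 = 0.78125 dB.
Output = -13 − 0.78125 = -13.78125 dBFS.

-13.78125 dBFS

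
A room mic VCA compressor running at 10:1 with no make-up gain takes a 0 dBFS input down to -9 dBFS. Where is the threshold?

Input is 10 dB above T (since output overshoot × R = input overshoot: (-9 − T)·10 = 0 − T gives T = -10 dBFS).
Check: -10 + (0 − (-10))/10 = -10 + 1 = -9 dBFS. ✓

-10 dBFS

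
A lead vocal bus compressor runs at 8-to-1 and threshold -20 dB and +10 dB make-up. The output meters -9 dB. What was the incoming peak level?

Remove make-up: -9 − 10 = -19 dB.
The compressed level sits -19 − (-20) = 1 dB over threshold.
Before 8:1 compression the overshoot was 1 × 8 = 8 dB, so input = -20 + 8 = -12 dB.

-12 dB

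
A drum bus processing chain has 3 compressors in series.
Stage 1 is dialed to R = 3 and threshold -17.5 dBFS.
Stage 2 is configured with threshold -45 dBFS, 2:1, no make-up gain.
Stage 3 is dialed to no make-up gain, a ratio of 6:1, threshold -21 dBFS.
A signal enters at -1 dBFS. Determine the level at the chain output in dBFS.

Stage 1: -1 dBFS is 16.5 dB over -17.5 dBFS; at 3:1 that becomes 5.5 dB over, giving -12 dBFS.
Stage 2: overshoot 33 dB → 33/2 = 16.5 dB → -28.5 dBFS.
Stage 3: -28.5 dBFS ≤ -21 dBFS, so stage 3 doesn't engage; output -28.5 dBFS.

-28.5 dBFS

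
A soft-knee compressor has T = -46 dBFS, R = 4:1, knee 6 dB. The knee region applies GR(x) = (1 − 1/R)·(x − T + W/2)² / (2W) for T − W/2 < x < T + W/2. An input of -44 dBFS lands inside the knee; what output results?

x − T + W/2 = -44 − (-46) + 3 = 5.
GR = (1 − 1/4) × 5² / 12 = 0.75 × 25 / 12 = 1.5625 dB.
Output = -44 − 1.5625 = -45.5625 dBFS.

-45.5625 dBFS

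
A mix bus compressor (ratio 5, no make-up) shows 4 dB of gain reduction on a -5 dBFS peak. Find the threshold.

-10 dBFS

Let T be the threshold. Output overshoot = (input overshoot)/R, so -9 − T = (-5 − T)/5.
5·(-9 − T) = -5 − T → 4·T = -45 − (-5) = -40.
T = -40/4 = -10 dBFS.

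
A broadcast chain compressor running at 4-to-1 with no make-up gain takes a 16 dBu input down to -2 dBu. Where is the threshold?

Let T be the threshold. Output overshoot = (input overshoot)/R, so -2 − T = (16 − T)/4.
4·(-2 − T) = 16 − T → 3·T = -8 − 16 = -24.
T = -24/3 = -8 dBu.

-8 dBu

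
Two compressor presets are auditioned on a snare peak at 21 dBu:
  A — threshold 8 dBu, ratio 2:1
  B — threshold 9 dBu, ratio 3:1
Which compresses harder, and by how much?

A: 13 dB over, compressed to 6.5 dB over, so 6.5 dB of GR.
B: 12 dB over, compressed to 4 dB over, so 8 dB of GR.
B reduces 1.5 dB more.

B, by 1.5 dB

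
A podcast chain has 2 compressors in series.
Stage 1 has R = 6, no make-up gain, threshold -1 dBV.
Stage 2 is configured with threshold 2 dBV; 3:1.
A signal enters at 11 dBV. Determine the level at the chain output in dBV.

Stage 1: 12 dB above -1 dBV, reduced 6:1 to 2 dB above → 1 dBV.
Stage 2: 1 dBV ≤ 2 dBV, so stage 2 doesn't engage; output 1 dBV.

1 dBV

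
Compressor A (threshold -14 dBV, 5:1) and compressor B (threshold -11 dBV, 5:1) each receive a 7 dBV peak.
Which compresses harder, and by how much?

A: GR = 21 − 21/5 = 16.8 dB.
B: GR = 18 − 18/5 = 14.4 dB.
A reduces 2.4 dB more.

A, by 2.4 dB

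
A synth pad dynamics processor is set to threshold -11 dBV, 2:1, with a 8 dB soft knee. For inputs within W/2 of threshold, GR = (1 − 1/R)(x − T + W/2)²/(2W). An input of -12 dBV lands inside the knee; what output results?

-12.28125 dBV

x − T + W/2 = -12 − (-11) + 4 = 3.
GR = (1 − 1/2) × 3² / 16 = 0.5 × 9 / 16 = 0.28125 dB.
Output = -12 − 0.28125 = -12.28125 dBV.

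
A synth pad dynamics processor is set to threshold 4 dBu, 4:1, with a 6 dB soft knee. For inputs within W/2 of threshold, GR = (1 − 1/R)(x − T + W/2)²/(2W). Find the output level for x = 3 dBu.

2.75 dBu

x − T + W/2 = 3 − 4 + 3 = 2.
GR = (1 − 1/4) × 2² / 12 = 0.75 × 4 / 12 = 0.25 dB.
Output = 3 − 0.25 = 2.75 dBu.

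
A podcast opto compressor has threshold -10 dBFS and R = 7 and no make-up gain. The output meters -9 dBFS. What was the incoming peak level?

-3 dBFS

The compressed level sits -9 − (-10) = 1 dB over threshold.
Undo the ratio: input overshoot = 1 × 7 = 7 dB, giving input = -3 dBFS.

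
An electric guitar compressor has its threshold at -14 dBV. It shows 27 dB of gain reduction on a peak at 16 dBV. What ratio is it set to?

Input overshoot = 16 − (-14) = 30 dB.
Output overshoot = 30 − 27 = 3 dB.
Ratio = input overshoot / output overshoot = 30 / 3 = 10.

10:1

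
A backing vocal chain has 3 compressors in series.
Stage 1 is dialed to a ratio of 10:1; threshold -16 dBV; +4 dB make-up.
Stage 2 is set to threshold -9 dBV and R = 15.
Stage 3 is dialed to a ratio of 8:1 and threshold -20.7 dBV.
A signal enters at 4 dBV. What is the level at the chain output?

-19.3625 dBV

Stage 1: 20 dB above -16 dBV, reduced 10:1 to 2 dB above → -14 dBV; +4 dB make-up → -10 dBV.
Stage 2: -10 dBV ≤ -9 dBV, so stage 2 doesn't engage; output -10 dBV.
Stage 3: overshoot 10.7 dB → 10.7/8 = 1.3375 dB → -19.3625 dBV.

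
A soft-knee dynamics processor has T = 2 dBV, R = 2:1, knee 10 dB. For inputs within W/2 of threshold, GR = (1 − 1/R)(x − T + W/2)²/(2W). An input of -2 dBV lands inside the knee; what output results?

-2.025 dBV

x − T + W/2 = -2 − 2 + 5 = 1.
GR = (1 − 1/2) × 1² / 20 = 0.5 × 1 / 20 = 0.025 dB.
Output = -2 − 0.025 = -2.025 dBV.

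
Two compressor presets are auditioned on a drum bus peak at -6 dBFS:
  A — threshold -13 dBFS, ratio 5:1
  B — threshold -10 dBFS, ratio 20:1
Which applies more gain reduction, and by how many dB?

A, by 1.8 dB

A: GR = 7 − 7/5 = 5.6 dB.
B: GR = 4 − 4/20 = 3.8 dB.
Difference: 1.8 dB in favour of A.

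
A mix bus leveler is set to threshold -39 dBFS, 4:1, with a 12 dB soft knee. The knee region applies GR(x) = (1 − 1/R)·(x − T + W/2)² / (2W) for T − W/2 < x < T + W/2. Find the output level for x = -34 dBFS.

-37.78125 dBFS

x − T + W/2 = -34 − (-39) + 6 = 11.
GR = (1 − 1/4) × 11² / 24 = 0.75 × 121 / 24 = 3.78125 dB.
Output = -34 − 3.78125 = -37.78125 dBFS.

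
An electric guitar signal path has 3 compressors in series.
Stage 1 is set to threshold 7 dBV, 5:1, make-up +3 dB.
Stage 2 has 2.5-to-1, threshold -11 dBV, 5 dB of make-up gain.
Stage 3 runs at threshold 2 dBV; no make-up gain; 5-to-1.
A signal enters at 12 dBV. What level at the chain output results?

Stage 1: overshoot 5 dB → 5/5 = 1 dB → 8 dBV; +3 dB make-up → 11 dBV.
Stage 2: 11 dBV is 22 dB over -11 dBV; at 2.5:1 that becomes 8.8 dB over, giving -2.2 dBV; +5 dB make-up → 2.8 dBV.
Stage 3: 2.8 dBV is 0.8 dB over 2 dBV; at 5:1 that becomes 0.16 dB over, giving 2.16 dBV.

2.16 dBV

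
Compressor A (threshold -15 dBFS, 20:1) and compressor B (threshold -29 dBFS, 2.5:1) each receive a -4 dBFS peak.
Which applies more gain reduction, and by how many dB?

B, by 4.55 dB

A: GR = 11 − 11/20 = 10.45 dB.
B: GR = 25 − 25/2.5 = 15 dB.
B applies 4.55 dB more gain reduction.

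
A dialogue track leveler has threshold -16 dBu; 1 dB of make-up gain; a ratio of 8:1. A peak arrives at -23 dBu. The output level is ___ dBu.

-23 dBu is 7 dB below the -16 dBu threshold, so no gain reduction is applied.
Make-up gain adds 1 dB: -23 + 1 = -22 dBu.

-22 dBu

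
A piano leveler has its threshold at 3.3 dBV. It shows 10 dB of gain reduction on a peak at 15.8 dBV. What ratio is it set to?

Input overshoot = 15.8 − 3.3 = 12.5 dB.
Output overshoot = 12.5 − 10 = 2.5 dB.
Ratio = input overshoot / output overshoot = 12.5 / 2.5 = 5.

5:1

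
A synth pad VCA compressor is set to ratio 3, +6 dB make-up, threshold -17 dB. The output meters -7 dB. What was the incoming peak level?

-5 dB

Before make-up, the level was -7 − 6 = -13 dB.
That's 4 dB above the -17 dB threshold.
Before 3:1 compression the overshoot was 4 × 3 = 12 dB, so input = -17 + 12 = -5 dB.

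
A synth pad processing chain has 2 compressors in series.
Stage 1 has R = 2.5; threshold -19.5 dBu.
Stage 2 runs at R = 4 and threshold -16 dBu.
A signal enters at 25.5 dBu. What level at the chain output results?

-12.375 dBu

Stage 1: 25.5 dBu is 45 dB over -19.5 dBu; at 2.5:1 that becomes 18 dB over, giving -1.5 dBu.
Stage 2: 14.5 dB above -16 dBu, reduced 4:1 to 3.625 dB above → -12.375 dBu.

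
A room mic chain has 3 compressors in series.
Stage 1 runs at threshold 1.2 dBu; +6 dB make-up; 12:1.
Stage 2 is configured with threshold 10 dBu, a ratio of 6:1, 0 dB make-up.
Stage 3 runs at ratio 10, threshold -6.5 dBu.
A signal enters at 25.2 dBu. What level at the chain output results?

Stage 1: overshoot 24 dB → 24/12 = 2 dB → 3.2 dBu; +6 dB make-up → 9.2 dBu.
Stage 2: 9.2 dBu is at or below the 10 dBu threshold — no compression; output 9.2 dBu.
Stage 3: 9.2 dBu is 15.7 dB over -6.5 dBu; at 10:1 that becomes 1.57 dB over, giving -4.93 dBu.

-4.93 dBu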